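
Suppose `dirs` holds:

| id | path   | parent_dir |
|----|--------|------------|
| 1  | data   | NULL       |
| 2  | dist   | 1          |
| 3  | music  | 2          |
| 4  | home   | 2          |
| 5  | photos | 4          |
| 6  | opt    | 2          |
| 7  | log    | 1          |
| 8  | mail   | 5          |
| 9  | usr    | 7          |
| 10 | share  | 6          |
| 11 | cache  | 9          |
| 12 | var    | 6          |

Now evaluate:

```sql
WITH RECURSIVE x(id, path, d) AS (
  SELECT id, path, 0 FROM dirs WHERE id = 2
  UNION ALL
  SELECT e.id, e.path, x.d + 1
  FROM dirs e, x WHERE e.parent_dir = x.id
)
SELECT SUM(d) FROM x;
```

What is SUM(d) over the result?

Base: id=2 (dist) at d 0.
Iteration 1: rows with parent_dir in {2} -> music (id 3, d 1), home (id 4, d 1), opt (id 6, d 1).
Iteration 2: rows with parent_dir in {3,4,6} -> photos (id 5, d 2), share (id 10, d 2), var (id 12, d 2).
Iteration 3: rows with parent_dir in {5,10,12} -> mail (id 8, d 3).
Iteration 4: no rows with parent_dir in {8}; recursion stops.
SUM(d) = 0 + 1 + 1 + 1 + 2 + 2 + 2 + 3 = 12.

12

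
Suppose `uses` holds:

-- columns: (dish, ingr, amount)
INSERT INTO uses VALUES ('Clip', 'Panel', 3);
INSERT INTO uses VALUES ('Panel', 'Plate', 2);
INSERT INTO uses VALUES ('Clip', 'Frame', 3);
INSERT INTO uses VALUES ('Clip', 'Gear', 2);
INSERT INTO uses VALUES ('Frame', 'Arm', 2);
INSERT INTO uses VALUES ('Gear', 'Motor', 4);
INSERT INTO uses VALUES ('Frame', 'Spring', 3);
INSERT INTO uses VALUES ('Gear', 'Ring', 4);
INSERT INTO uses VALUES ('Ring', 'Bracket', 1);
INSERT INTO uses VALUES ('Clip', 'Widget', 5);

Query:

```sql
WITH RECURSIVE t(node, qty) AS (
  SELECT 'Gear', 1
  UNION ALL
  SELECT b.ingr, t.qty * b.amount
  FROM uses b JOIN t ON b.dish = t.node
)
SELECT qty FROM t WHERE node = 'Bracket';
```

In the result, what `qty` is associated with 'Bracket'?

4

Base: (Gear, qty=1).
Iteration 1: components of {Gear} -> Motor = 1*4 = 4, Ring = 1*4 = 4.
Iteration 2: components of {Motor,Ring} -> Bracket = 4*1 = 4.
Iteration 3: no further components; recursion stops.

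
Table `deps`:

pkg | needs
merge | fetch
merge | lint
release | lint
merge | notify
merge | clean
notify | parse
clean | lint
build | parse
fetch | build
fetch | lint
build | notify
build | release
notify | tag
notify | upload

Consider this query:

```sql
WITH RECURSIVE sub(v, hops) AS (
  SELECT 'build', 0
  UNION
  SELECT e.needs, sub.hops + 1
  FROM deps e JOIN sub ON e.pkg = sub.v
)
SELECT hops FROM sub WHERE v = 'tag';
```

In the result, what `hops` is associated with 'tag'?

2

Base: (build, hops=0).
Iteration 1: edges from {build} -> (notify, hops=1), (parse, hops=1), (release, hops=1).
Iteration 2: edges from {notify,parse,release} -> (lint, hops=2), (parse, hops=2), (tag, hops=2), (upload, hops=2).
Iteration 3: no outgoing edges from {lint,parse,tag,upload}; recursion stops.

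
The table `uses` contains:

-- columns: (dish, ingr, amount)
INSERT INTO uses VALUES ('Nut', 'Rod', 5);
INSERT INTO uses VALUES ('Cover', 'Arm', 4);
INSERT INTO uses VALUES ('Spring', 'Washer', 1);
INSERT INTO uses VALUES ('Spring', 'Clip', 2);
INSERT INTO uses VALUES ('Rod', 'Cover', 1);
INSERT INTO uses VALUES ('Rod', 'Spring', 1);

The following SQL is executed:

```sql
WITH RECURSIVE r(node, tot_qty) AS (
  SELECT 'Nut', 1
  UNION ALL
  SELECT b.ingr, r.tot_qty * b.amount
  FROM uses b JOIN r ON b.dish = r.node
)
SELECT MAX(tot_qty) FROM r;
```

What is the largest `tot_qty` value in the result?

Base: (Nut, tot_qty=1).
Iteration 1: components of {Nut} -> Rod = 1*5 = 5.
Iteration 2: components of {Rod} -> Cover = 5*1 = 5, Spring = 5*1 = 5.
Iteration 3: components of {Cover,Spring} -> Arm = 5*4 = 20, Clip = 5*2 = 10, Washer = 5*1 = 5.
Iteration 4: no further components; recursion stops.
tot_qty values: 1, 5, 5, 5, 10, 5, 20; the maximum is 20.

20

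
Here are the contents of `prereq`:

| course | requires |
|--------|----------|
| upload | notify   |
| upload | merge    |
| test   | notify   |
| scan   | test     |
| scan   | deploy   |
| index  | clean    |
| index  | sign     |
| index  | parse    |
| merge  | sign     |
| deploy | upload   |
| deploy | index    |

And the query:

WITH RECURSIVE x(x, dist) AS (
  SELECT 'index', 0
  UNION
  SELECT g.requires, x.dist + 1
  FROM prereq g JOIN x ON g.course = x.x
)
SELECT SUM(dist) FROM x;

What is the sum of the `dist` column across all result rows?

3

Base: (index, dist=0).
Iteration 1: edges from {index} -> (clean, dist=1), (parse, dist=1), (sign, dist=1).
Iteration 2: no outgoing edges from {clean,parse,sign}; recursion stops.
SUM(dist) = 0 + 1 + 1 + 1 = 3.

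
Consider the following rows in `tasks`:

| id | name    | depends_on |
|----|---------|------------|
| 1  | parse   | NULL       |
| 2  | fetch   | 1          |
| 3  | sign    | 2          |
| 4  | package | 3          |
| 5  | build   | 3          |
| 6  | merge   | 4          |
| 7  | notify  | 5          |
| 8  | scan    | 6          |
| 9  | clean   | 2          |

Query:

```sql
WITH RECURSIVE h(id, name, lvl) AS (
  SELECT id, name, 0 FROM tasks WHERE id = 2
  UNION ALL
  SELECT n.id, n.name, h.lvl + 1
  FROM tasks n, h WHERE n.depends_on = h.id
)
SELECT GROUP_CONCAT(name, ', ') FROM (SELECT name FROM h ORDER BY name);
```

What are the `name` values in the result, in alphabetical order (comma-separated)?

Base: id=2 (fetch) at lvl 0.
Iteration 1: rows with depends_on in {2} -> sign (id 3, lvl 1), clean (id 9, lvl 1).
Iteration 2: rows with depends_on in {3,9} -> package (id 4, lvl 2), build (id 5, lvl 2).
Iteration 3: rows with depends_on in {4,5} -> merge (id 6, lvl 3), notify (id 7, lvl 3).
Iteration 4: rows with depends_on in {6,7} -> scan (id 8, lvl 4).
Iteration 5: no rows with depends_on in {8}; recursion stops.

build, clean, fetch, merge, notify, package, scan, sign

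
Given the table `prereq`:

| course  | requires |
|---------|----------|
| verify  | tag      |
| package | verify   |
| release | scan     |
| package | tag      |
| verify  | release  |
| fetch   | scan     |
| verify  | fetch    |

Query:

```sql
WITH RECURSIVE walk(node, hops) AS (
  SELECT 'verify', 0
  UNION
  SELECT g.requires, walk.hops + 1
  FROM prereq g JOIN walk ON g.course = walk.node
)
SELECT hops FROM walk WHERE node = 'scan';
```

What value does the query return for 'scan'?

Base: (verify, hops=0).
Iteration 1: edges from {verify} -> (fetch, hops=1), (release, hops=1), (tag, hops=1).
Iteration 2: edges from {fetch,release,tag} -> (scan, hops=2). [UNION drops 1 duplicate row(s)]
Iteration 3: no outgoing edges from {scan}; recursion stops.

2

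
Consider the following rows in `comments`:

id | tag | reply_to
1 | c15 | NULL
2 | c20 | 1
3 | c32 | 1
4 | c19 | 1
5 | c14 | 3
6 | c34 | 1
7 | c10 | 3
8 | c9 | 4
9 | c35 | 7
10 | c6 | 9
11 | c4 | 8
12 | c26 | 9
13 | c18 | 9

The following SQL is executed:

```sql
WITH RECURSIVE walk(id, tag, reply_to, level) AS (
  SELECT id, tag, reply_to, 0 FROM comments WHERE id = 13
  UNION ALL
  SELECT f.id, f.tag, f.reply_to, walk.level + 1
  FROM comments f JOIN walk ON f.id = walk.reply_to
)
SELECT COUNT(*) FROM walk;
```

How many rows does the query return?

Base: id=13 (c18), reply_to=9, level 0.
Iteration 1: join on id=9 -> c35 (id 9, reply_to=7, level 1).
Iteration 2: join on id=7 -> c10 (id 7, reply_to=3, level 2).
Iteration 3: join on id=3 -> c32 (id 3, reply_to=1, level 3).
Iteration 4: join on id=1 -> c15 (id 1, reply_to=NULL, level 4).
Iteration 5: reply_to is NULL; no match; recursion stops.
Total rows emitted: 5.

5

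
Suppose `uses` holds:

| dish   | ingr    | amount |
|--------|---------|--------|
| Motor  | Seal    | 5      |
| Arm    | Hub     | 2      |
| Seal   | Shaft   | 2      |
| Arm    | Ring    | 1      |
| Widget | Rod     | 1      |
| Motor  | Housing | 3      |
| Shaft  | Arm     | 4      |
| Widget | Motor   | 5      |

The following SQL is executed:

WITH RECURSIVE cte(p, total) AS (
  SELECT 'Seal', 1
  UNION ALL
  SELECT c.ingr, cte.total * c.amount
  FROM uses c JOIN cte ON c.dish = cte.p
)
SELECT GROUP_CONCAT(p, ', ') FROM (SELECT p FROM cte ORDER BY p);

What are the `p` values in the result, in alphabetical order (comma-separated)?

Base: (Seal, total=1).
Iteration 1: components of {Seal} -> Shaft = 1*2 = 2.
Iteration 2: components of {Shaft} -> Arm = 2*4 = 8.
Iteration 3: components of {Arm} -> Hub = 8*2 = 16, Ring = 8*1 = 8.
Iteration 4: no further components; recursion stops.

Arm, Hub, Ring, Seal, Shaft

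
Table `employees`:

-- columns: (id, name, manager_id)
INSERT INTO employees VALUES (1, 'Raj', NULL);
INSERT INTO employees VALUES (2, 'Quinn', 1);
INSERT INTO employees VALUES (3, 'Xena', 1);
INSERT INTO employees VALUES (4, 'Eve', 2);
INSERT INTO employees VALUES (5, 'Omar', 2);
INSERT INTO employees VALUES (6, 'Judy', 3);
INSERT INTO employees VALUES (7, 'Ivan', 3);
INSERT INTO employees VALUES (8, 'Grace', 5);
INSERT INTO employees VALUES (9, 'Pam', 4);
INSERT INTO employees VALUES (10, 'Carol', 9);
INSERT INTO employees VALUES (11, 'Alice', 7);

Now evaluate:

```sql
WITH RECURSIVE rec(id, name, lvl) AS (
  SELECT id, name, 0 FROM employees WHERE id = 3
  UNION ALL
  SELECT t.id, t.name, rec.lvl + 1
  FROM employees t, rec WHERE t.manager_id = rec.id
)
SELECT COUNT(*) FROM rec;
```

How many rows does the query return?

4

Base: id=3 (Xena) at lvl 0.
Iteration 1: rows with manager_id in {3} -> Judy (id 6, lvl 1), Ivan (id 7, lvl 1).
Iteration 2: rows with manager_id in {6,7} -> Alice (id 11, lvl 2).
Iteration 3: no rows with manager_id in {11}; recursion stops.
Total rows emitted: 4.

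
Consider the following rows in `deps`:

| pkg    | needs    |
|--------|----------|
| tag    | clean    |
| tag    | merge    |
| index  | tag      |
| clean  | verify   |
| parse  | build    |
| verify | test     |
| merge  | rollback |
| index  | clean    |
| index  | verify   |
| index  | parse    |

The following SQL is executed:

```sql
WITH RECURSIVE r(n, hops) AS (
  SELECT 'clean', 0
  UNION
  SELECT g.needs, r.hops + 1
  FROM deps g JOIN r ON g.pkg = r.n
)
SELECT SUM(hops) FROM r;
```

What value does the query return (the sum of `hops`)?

Base: (clean, hops=0).
Iteration 1: edges from {clean} -> (verify, hops=1).
Iteration 2: edges from {verify} -> (test, hops=2).
Iteration 3: no outgoing edges from {test}; recursion stops.
SUM(hops) = 0 + 1 + 2 = 3.

3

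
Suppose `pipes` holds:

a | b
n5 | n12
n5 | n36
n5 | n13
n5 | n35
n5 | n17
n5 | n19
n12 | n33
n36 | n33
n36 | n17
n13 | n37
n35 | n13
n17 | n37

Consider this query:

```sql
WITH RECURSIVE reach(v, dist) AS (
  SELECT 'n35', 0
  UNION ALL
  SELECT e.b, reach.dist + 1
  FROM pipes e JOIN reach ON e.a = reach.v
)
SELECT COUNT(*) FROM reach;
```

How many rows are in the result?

Base: (n35, dist=0).
Iteration 1: edges from {n35} -> (n13, dist=1).
Iteration 2: edges from {n13} -> (n37, dist=2).
Iteration 3: no outgoing edges from {n37}; recursion stops.
Total rows emitted: 3.

3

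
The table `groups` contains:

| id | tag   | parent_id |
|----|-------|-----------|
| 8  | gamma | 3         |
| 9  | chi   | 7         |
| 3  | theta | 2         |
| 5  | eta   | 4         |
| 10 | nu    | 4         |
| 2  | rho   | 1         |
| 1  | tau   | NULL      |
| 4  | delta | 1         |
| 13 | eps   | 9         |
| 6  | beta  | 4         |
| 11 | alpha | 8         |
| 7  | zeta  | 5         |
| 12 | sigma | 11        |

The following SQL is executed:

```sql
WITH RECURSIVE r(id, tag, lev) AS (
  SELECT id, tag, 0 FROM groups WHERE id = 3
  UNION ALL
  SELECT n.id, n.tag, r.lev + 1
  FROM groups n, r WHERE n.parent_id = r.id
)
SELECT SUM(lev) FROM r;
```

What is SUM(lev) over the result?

Base: id=3 (theta) at lev 0.
Iteration 1: rows with parent_id in {3} -> gamma (id 8, lev 1).
Iteration 2: rows with parent_id in {8} -> alpha (id 11, lev 2).
Iteration 3: rows with parent_id in {11} -> sigma (id 12, lev 3).
Iteration 4: no rows with parent_id in {12}; recursion stops.
SUM(lev) = 0 + 1 + 2 + 3 = 6.

6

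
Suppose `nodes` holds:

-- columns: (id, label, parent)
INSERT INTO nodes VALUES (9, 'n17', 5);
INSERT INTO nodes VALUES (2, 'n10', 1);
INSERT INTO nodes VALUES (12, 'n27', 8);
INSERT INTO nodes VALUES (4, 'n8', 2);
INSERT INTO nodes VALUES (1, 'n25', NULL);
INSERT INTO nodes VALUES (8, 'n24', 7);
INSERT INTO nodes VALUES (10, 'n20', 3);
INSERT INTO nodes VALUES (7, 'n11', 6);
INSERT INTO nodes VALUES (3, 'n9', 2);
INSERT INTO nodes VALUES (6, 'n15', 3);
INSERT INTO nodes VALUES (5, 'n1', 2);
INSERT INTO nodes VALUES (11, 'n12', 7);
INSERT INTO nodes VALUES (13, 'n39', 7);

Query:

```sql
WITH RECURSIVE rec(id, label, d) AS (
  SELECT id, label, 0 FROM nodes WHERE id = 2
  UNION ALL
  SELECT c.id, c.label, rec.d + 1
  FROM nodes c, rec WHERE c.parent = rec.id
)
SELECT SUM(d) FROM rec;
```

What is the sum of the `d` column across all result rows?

29

Base: id=2 (n10) at d 0.
Iteration 1: rows with parent in {2} -> n9 (id 3, d 1), n8 (id 4, d 1), n1 (id 5, d 1).
Iteration 2: rows with parent in {3,4,5} -> n15 (id 6, d 2), n17 (id 9, d 2), n20 (id 10, d 2).
Iteration 3: rows with parent in {6,9,10} -> n11 (id 7, d 3).
Iteration 4: rows with parent in {7} -> n24 (id 8, d 4), n12 (id 11, d 4), n39 (id 13, d 4).
Iteration 5: rows with parent in {8,11,13} -> n27 (id 12, d 5).
Iteration 6: no rows with parent in {12}; recursion stops.
SUM(d) = 0 + 1 + 1 + 1 + 2 + 2 + 2 + 3 + 4 + 4 + 4 + 5 = 29.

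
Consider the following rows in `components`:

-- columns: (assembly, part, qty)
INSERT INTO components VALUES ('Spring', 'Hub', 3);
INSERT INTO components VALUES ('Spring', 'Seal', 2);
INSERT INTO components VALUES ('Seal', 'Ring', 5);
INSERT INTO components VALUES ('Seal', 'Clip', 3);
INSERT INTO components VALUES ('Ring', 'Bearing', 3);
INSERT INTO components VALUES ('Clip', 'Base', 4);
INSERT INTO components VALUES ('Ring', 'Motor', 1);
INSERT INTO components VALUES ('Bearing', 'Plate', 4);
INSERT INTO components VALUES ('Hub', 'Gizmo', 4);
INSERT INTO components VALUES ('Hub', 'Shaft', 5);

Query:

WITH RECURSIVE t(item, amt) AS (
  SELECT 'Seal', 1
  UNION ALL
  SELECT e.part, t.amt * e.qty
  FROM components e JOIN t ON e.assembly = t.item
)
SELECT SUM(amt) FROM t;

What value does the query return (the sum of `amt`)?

Base: (Seal, amt=1).
Iteration 1: components of {Seal} -> Clip = 1*3 = 3, Ring = 1*5 = 5.
Iteration 2: components of {Clip,Ring} -> Base = 3*4 = 12, Bearing = 5*3 = 15, Motor = 5*1 = 5.
Iteration 3: components of {Base,Bearing,Motor} -> Plate = 15*4 = 60.
Iteration 4: no further components; recursion stops.
SUM(amt) = 1 + 5 + 3 + 15 + 5 + 12 + 60 = 101.

101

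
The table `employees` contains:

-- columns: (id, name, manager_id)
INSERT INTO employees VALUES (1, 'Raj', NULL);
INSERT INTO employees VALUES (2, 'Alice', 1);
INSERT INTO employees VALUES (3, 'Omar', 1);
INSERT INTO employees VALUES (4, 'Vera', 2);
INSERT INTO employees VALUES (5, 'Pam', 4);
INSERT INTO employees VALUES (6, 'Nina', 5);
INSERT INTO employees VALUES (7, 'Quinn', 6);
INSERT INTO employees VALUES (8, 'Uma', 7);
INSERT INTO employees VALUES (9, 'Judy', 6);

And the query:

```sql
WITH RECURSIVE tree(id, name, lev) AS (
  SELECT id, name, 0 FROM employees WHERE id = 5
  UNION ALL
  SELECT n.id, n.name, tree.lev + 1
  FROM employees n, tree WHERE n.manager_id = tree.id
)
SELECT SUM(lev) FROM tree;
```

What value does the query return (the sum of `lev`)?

8

Base: id=5 (Pam) at lev 0.
Iteration 1: rows with manager_id in {5} -> Nina (id 6, lev 1).
Iteration 2: rows with manager_id in {6} -> Quinn (id 7, lev 2), Judy (id 9, lev 2).
Iteration 3: rows with manager_id in {7,9} -> Uma (id 8, lev 3).
Iteration 4: no rows with manager_id in {8}; recursion stops.
SUM(lev) = 0 + 1 + 2 + 2 + 3 = 8.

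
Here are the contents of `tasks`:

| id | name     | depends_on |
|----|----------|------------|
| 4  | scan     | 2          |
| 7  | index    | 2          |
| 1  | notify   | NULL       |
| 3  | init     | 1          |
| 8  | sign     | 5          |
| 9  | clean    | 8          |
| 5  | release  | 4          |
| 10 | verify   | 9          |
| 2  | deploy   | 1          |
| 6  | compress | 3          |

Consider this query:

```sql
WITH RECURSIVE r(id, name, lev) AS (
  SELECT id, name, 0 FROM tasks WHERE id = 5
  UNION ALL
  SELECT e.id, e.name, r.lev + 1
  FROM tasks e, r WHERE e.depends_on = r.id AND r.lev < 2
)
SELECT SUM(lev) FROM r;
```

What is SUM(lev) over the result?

3

Base: id=5 (release) at lev 0.
Iteration 1: rows with depends_on in {5} -> sign (id 8, lev 1).
Iteration 2: rows with depends_on in {8} -> clean (id 9, lev 2).
Iteration 3: lev < 2 fails for all current rows; recursion stops.
SUM(lev) = 0 + 1 + 2 = 3.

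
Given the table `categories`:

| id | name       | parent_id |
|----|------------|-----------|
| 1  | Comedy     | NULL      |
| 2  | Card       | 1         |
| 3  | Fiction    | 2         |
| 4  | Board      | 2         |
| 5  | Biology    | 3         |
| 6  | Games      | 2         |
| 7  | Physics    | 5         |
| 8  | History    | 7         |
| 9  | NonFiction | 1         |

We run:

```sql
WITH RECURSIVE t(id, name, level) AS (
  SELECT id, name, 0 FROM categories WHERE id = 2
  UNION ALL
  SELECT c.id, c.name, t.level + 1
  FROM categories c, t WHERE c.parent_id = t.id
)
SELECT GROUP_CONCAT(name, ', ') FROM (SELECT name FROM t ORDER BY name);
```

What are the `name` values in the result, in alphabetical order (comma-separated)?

Base: id=2 (Card) at level 0.
Iteration 1: rows with parent_id in {2} -> Fiction (id 3, level 1), Board (id 4, level 1), Games (id 6, level 1).
Iteration 2: rows with parent_id in {3,4,6} -> Biology (id 5, level 2).
Iteration 3: rows with parent_id in {5} -> Physics (id 7, level 3).
Iteration 4: rows with parent_id in {7} -> History (id 8, level 4).
Iteration 5: no rows with parent_id in {8}; recursion stops.

Biology, Board, Card, Fiction, Games, History, Physics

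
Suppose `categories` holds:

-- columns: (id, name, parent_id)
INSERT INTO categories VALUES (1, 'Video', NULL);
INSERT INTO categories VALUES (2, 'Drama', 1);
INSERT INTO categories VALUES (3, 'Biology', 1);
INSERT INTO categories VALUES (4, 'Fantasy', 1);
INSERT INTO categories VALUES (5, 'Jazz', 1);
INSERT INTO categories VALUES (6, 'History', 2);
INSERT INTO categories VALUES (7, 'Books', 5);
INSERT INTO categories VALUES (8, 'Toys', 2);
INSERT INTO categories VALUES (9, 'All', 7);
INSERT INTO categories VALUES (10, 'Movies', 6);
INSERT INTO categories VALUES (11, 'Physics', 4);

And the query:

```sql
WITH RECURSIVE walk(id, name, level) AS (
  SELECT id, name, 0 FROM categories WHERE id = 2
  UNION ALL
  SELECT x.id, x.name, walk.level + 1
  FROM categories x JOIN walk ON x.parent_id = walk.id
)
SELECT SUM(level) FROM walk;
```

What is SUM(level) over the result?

4

Base: id=2 (Drama) at level 0.
Iteration 1: rows with parent_id in {2} -> History (id 6, level 1), Toys (id 8, level 1).
Iteration 2: rows with parent_id in {6,8} -> Movies (id 10, level 2).
Iteration 3: no rows with parent_id in {10}; recursion stops.
SUM(level) = 0 + 1 + 1 + 2 = 4.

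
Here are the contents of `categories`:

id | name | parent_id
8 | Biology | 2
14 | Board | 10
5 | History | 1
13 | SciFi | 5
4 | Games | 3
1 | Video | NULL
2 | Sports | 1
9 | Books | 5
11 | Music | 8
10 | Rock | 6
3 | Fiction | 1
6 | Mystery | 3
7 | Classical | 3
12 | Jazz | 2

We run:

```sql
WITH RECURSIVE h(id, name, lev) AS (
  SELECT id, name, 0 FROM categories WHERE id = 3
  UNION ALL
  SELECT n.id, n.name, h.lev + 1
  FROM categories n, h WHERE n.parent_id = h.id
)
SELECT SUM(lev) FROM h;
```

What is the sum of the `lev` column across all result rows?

Base: id=3 (Fiction) at lev 0.
Iteration 1: rows with parent_id in {3} -> Games (id 4, lev 1), Mystery (id 6, lev 1), Classical (id 7, lev 1).
Iteration 2: rows with parent_id in {4,6,7} -> Rock (id 10, lev 2).
Iteration 3: rows with parent_id in {10} -> Board (id 14, lev 3).
Iteration 4: no rows with parent_id in {14}; recursion stops.
SUM(lev) = 0 + 1 + 1 + 1 + 2 + 3 = 8.

8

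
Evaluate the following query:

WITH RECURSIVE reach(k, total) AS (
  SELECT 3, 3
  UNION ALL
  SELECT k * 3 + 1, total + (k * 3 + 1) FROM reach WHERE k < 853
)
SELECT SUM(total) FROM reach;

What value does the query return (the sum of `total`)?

5712

Base: k=3, total=3.
Iteration 1: 3 < 853 holds -> k = 3 * 3 + 1 = 10, total = 3 + 10 = 13.
Iteration 2: 10 < 853 holds -> k = 10 * 3 + 1 = 31, total = 13 + 31 = 44.
Iteration 3: 31 < 853 holds -> k = 31 * 3 + 1 = 94, total = 44 + 94 = 138.
Iteration 4: 94 < 853 holds -> k = 94 * 3 + 1 = 283, total = 138 + 283 = 421.
Iteration 5: 283 < 853 holds -> k = 283 * 3 + 1 = 850, total = 421 + 850 = 1271.
Iteration 6: 850 < 853 holds -> k = 850 * 3 + 1 = 2551, total = 1271 + 2551 = 3822.
Iteration 7: 2551 < 853 fails; recursion stops.
SUM(total) = 3 + 13 + 44 + 138 + 421 + 1271 + 3822 = 5712.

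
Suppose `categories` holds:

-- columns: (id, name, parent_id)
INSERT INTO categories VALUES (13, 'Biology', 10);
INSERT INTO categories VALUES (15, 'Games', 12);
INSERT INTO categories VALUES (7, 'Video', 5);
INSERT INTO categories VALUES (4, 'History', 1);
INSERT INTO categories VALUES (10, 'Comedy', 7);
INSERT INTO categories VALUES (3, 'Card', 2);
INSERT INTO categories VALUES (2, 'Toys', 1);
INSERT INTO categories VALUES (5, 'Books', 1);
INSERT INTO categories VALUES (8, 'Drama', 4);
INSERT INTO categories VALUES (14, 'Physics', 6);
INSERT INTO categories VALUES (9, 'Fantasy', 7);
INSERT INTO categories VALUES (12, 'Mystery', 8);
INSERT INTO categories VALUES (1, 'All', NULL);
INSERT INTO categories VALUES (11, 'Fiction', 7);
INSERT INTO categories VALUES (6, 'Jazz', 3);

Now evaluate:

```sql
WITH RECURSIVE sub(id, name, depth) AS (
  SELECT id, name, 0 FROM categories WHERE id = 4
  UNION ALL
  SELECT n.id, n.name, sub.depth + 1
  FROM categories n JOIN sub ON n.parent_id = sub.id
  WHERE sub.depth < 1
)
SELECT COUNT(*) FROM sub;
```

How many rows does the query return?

2

Base: id=4 (History) at depth 0.
Iteration 1: rows with parent_id in {4} -> Drama (id 8, depth 1).
Iteration 2: depth < 1 fails for all current rows; recursion stops.
Total rows emitted: 2.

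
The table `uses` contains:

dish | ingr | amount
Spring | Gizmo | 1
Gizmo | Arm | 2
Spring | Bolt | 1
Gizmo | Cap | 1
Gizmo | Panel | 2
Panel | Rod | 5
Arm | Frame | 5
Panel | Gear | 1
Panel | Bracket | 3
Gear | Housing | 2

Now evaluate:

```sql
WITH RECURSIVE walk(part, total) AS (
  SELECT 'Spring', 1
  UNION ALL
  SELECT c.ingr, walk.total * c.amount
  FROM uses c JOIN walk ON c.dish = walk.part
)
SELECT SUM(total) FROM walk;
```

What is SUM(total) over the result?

Base: (Spring, total=1).
Iteration 1: components of {Spring} -> Bolt = 1*1 = 1, Gizmo = 1*1 = 1.
Iteration 2: components of {Bolt,Gizmo} -> Arm = 1*2 = 2, Cap = 1*1 = 1, Panel = 1*2 = 2.
Iteration 3: components of {Arm,Cap,Panel} -> Bracket = 2*3 = 6, Frame = 2*5 = 10, Gear = 2*1 = 2, Rod = 2*5 = 10.
Iteration 4: components of {Bracket,Frame,Gear,Rod} -> Housing = 2*2 = 4.
Iteration 5: no further components; recursion stops.
SUM(total) = 1 + 1 + 1 + 2 + 1 + 2 + 10 + 10 + 2 + 6 + 4 = 40.

40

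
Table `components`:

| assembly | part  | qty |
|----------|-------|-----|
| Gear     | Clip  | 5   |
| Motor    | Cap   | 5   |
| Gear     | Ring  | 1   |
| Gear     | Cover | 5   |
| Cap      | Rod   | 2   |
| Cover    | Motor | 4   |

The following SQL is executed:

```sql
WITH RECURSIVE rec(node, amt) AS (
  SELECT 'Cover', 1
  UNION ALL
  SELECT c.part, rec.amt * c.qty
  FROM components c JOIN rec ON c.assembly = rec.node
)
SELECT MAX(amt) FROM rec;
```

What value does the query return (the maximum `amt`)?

Base: (Cover, amt=1).
Iteration 1: components of {Cover} -> Motor = 1*4 = 4.
Iteration 2: components of {Motor} -> Cap = 4*5 = 20.
Iteration 3: components of {Cap} -> Rod = 20*2 = 40.
Iteration 4: no further components; recursion stops.
amt values: 1, 4, 20, 40; the maximum is 40.

40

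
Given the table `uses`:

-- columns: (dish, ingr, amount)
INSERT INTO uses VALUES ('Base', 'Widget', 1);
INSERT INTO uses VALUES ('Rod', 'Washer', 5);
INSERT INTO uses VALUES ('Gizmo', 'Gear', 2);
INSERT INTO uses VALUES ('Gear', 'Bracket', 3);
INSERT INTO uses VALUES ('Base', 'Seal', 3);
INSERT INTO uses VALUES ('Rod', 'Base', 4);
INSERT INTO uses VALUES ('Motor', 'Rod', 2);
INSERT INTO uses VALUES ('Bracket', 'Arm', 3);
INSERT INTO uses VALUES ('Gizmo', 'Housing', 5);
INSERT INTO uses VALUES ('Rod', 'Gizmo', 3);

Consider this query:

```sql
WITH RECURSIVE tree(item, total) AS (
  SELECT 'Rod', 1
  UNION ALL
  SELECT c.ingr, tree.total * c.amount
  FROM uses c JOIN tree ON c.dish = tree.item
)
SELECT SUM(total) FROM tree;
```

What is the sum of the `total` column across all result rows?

Base: (Rod, total=1).
Iteration 1: components of {Rod} -> Base = 1*4 = 4, Gizmo = 1*3 = 3, Washer = 1*5 = 5.
Iteration 2: components of {Base,Gizmo,Washer} -> Gear = 3*2 = 6, Housing = 3*5 = 15, Seal = 4*3 = 12, Widget = 4*1 = 4.
Iteration 3: components of {Gear,Housing,Seal,Widget} -> Bracket = 6*3 = 18.
Iteration 4: components of {Bracket} -> Arm = 18*3 = 54.
Iteration 5: no further components; recursion stops.
SUM(total) = 1 + 3 + 4 + 5 + 6 + 15 + 12 + 4 + 18 + 54 = 122.

122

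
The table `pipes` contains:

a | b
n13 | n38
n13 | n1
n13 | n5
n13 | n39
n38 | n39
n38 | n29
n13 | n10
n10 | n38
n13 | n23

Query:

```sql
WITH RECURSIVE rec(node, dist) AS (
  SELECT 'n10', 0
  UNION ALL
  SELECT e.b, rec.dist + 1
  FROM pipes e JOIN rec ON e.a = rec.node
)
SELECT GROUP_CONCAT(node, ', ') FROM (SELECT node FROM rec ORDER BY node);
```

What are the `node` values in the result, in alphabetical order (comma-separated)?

n10, n29, n38, n39

Base: (n10, dist=0).
Iteration 1: edges from {n10} -> (n38, dist=1).
Iteration 2: edges from {n38} -> (n29, dist=2), (n39, dist=2).
Iteration 3: no outgoing edges from {n29,n39}; recursion stops.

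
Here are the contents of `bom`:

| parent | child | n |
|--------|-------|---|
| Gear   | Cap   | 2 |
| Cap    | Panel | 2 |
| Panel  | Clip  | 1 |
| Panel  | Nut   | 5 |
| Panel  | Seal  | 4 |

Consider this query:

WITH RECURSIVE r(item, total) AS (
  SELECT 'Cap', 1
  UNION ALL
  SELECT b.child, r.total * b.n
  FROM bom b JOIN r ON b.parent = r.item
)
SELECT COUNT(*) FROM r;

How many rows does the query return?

5

Base: (Cap, total=1).
Iteration 1: components of {Cap} -> Panel = 1*2 = 2.
Iteration 2: components of {Panel} -> Clip = 2*1 = 2, Nut = 2*5 = 10, Seal = 2*4 = 8.
Iteration 3: no further components; recursion stops.
Total rows emitted: 5.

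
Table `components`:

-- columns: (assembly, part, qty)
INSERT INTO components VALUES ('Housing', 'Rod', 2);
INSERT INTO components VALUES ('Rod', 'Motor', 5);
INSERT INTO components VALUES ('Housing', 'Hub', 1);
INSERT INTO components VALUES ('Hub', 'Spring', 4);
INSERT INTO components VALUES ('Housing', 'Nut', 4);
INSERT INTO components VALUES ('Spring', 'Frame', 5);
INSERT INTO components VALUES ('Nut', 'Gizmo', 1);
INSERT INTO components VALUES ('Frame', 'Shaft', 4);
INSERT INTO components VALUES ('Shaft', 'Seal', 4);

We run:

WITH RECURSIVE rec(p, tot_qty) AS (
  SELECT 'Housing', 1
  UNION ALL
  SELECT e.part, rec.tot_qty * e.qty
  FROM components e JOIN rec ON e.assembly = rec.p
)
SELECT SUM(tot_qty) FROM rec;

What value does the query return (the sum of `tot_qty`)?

446

Base: (Housing, tot_qty=1).
Iteration 1: components of {Housing} -> Hub = 1*1 = 1, Nut = 1*4 = 4, Rod = 1*2 = 2.
Iteration 2: components of {Hub,Nut,Rod} -> Gizmo = 4*1 = 4, Motor = 2*5 = 10, Spring = 1*4 = 4.
Iteration 3: components of {Gizmo,Motor,Spring} -> Frame = 4*5 = 20.
Iteration 4: components of {Frame} -> Shaft = 20*4 = 80.
Iteration 5: components of {Shaft} -> Seal = 80*4 = 320.
Iteration 6: no further components; recursion stops.
SUM(tot_qty) = 1 + 2 + 1 + 4 + 10 + 4 + 4 + 20 + 80 + 320 = 446.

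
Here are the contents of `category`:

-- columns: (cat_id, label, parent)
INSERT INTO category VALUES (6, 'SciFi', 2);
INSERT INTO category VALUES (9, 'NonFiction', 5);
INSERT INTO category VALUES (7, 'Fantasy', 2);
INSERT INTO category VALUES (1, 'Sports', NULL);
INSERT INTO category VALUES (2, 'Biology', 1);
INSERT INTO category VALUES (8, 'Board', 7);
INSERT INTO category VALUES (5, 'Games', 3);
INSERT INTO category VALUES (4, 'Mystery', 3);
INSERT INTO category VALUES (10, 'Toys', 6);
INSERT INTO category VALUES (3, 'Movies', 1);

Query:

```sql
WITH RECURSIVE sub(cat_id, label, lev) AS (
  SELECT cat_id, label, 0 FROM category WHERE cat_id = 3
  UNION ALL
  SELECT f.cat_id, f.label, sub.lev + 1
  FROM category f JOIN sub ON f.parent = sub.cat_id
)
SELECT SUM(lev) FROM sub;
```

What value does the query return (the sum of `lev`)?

4

Base: cat_id=3 (Movies) at lev 0.
Iteration 1: rows with parent in {3} -> Mystery (id 4, lev 1), Games (id 5, lev 1).
Iteration 2: rows with parent in {4,5} -> NonFiction (id 9, lev 2).
Iteration 3: no rows with parent in {9}; recursion stops.
SUM(lev) = 0 + 1 + 1 + 2 = 4.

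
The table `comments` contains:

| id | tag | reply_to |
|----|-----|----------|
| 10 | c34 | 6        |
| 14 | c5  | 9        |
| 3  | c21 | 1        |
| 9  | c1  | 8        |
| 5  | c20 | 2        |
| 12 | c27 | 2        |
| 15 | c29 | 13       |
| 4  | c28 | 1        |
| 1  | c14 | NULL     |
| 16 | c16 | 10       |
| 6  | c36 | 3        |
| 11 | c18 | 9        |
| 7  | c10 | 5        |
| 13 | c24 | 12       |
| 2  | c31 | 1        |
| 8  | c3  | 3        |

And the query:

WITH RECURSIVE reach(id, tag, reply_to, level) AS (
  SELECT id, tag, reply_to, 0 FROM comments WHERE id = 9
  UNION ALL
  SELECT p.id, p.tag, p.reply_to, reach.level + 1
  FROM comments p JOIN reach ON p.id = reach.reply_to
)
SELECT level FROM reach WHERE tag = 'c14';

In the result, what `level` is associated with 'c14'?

Base: id=9 (c1), reply_to=8, level 0.
Iteration 1: join on id=8 -> c3 (id 8, reply_to=3, level 1).
Iteration 2: join on id=3 -> c21 (id 3, reply_to=1, level 2).
Iteration 3: join on id=1 -> c14 (id 1, reply_to=NULL, level 3).
Iteration 4: reply_to is NULL; no match; recursion stops.

3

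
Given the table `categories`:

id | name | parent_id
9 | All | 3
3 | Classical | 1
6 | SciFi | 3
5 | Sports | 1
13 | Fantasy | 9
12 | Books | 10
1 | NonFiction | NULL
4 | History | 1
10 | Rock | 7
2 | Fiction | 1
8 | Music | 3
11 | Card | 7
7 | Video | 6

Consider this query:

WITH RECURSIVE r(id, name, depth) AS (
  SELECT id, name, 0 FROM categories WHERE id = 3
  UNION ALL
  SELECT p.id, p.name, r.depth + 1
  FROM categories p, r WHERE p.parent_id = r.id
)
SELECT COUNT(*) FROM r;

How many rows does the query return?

Base: id=3 (Classical) at depth 0.
Iteration 1: rows with parent_id in {3} -> SciFi (id 6, depth 1), Music (id 8, depth 1), All (id 9, depth 1).
Iteration 2: rows with parent_id in {6,8,9} -> Video (id 7, depth 2), Fantasy (id 13, depth 2).
Iteration 3: rows with parent_id in {7,13} -> Rock (id 10, depth 3), Card (id 11, depth 3).
Iteration 4: rows with parent_id in {10,11} -> Books (id 12, depth 4).
Iteration 5: no rows with parent_id in {12}; recursion stops.
Total rows emitted: 9.

9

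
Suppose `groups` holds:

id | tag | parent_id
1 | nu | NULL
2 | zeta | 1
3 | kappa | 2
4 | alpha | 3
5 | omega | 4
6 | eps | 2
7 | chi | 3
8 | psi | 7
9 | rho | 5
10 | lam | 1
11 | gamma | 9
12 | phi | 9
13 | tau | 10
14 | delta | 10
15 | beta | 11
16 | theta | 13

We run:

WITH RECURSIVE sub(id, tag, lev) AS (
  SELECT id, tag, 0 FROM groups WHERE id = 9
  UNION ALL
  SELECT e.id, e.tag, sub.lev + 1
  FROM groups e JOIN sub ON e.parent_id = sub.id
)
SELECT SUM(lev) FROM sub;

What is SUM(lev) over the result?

Base: id=9 (rho) at lev 0.
Iteration 1: rows with parent_id in {9} -> gamma (id 11, lev 1), phi (id 12, lev 1).
Iteration 2: rows with parent_id in {11,12} -> beta (id 15, lev 2).
Iteration 3: no rows with parent_id in {15}; recursion stops.
SUM(lev) = 0 + 1 + 1 + 2 = 4.

4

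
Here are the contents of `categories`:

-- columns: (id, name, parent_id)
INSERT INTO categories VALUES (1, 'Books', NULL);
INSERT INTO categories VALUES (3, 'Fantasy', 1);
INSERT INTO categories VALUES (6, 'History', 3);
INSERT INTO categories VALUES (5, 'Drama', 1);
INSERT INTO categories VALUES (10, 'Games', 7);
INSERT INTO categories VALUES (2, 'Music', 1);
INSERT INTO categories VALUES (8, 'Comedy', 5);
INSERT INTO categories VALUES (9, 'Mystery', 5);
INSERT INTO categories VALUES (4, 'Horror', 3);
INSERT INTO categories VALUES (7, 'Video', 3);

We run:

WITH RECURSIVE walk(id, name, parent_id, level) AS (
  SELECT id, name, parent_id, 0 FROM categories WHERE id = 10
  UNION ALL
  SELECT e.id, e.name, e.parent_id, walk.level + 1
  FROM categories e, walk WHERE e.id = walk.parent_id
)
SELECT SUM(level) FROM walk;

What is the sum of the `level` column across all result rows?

Base: id=10 (Games), parent_id=7, level 0.
Iteration 1: join on id=7 -> Video (id 7, parent_id=3, level 1).
Iteration 2: join on id=3 -> Fantasy (id 3, parent_id=1, level 2).
Iteration 3: join on id=1 -> Books (id 1, parent_id=NULL, level 3).
Iteration 4: parent_id is NULL; no match; recursion stops.
SUM(level) = 0 + 1 + 2 + 3 = 6.

6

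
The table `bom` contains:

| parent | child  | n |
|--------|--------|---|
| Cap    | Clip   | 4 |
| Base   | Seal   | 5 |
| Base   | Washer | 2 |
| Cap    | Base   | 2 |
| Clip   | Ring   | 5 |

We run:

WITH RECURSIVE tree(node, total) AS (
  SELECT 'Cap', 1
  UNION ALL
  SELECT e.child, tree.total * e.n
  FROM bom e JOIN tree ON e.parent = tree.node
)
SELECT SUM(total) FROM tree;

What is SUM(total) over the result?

Base: (Cap, total=1).
Iteration 1: components of {Cap} -> Base = 1*2 = 2, Clip = 1*4 = 4.
Iteration 2: components of {Base,Clip} -> Ring = 4*5 = 20, Seal = 2*5 = 10, Washer = 2*2 = 4.
Iteration 3: no further components; recursion stops.
SUM(total) = 1 + 2 + 4 + 4 + 10 + 20 = 41.

41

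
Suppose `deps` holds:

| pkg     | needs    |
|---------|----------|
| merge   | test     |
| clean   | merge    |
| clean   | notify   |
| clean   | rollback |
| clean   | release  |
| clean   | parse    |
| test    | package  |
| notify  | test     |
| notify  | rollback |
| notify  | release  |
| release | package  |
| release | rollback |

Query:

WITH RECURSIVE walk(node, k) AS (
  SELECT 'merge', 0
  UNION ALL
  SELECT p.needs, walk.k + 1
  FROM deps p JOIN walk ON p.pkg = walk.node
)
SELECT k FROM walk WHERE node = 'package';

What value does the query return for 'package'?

2

Base: (merge, k=0).
Iteration 1: edges from {merge} -> (test, k=1).
Iteration 2: edges from {test} -> (package, k=2).
Iteration 3: no outgoing edges from {package}; recursion stops.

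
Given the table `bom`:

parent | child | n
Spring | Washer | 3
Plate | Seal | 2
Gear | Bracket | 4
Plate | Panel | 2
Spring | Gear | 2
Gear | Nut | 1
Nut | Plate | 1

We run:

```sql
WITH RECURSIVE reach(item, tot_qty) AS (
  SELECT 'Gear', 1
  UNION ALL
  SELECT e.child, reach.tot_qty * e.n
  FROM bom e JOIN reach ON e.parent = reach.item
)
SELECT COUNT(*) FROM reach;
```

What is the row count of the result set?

Base: (Gear, tot_qty=1).
Iteration 1: components of {Gear} -> Bracket = 1*4 = 4, Nut = 1*1 = 1.
Iteration 2: components of {Bracket,Nut} -> Plate = 1*1 = 1.
Iteration 3: components of {Plate} -> Panel = 1*2 = 2, Seal = 1*2 = 2.
Iteration 4: no further components; recursion stops.
Total rows emitted: 6.

6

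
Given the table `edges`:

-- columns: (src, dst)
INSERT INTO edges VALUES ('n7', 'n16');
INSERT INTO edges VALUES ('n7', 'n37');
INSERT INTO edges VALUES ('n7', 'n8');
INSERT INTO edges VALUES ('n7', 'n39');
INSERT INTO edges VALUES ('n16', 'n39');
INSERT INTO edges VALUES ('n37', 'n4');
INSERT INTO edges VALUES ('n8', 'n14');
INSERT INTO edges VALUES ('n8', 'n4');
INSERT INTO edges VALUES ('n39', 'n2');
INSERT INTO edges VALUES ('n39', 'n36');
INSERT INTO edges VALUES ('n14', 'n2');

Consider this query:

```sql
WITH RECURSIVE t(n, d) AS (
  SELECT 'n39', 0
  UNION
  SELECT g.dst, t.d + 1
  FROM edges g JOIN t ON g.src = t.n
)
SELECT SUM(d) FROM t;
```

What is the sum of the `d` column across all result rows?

2

Base: (n39, d=0).
Iteration 1: edges from {n39} -> (n2, d=1), (n36, d=1).
Iteration 2: no outgoing edges from {n2,n36}; recursion stops.
SUM(d) = 0 + 1 + 1 = 2.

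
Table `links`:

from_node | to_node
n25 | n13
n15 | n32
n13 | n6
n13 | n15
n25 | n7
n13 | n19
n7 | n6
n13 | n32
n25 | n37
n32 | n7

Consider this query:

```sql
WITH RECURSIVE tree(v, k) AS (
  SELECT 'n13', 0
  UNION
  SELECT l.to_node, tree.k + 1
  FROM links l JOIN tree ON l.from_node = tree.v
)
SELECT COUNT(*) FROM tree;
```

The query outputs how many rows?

Base: (n13, k=0).
Iteration 1: edges from {n13} -> (n15, k=1), (n19, k=1), (n32, k=1), (n6, k=1).
Iteration 2: edges from {n15,n19,n32,n6} -> (n32, k=2), (n7, k=2).
Iteration 3: edges from {n32,n7} -> (n6, k=3), (n7, k=3).
Iteration 4: edges from {n6,n7} -> (n6, k=4).
Iteration 5: no outgoing edges from {n6}; recursion stops.
Total rows emitted: 10.

10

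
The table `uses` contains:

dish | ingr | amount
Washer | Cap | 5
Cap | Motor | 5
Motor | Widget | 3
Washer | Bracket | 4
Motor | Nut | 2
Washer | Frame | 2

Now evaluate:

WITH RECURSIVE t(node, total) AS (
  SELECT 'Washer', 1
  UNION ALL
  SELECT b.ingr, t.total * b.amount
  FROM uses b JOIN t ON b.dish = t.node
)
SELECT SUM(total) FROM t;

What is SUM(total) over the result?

Base: (Washer, total=1).
Iteration 1: components of {Washer} -> Bracket = 1*4 = 4, Cap = 1*5 = 5, Frame = 1*2 = 2.
Iteration 2: components of {Bracket,Cap,Frame} -> Motor = 5*5 = 25.
Iteration 3: components of {Motor} -> Nut = 25*2 = 50, Widget = 25*3 = 75.
Iteration 4: no further components; recursion stops.
SUM(total) = 1 + 5 + 4 + 2 + 25 + 75 + 50 = 162.

162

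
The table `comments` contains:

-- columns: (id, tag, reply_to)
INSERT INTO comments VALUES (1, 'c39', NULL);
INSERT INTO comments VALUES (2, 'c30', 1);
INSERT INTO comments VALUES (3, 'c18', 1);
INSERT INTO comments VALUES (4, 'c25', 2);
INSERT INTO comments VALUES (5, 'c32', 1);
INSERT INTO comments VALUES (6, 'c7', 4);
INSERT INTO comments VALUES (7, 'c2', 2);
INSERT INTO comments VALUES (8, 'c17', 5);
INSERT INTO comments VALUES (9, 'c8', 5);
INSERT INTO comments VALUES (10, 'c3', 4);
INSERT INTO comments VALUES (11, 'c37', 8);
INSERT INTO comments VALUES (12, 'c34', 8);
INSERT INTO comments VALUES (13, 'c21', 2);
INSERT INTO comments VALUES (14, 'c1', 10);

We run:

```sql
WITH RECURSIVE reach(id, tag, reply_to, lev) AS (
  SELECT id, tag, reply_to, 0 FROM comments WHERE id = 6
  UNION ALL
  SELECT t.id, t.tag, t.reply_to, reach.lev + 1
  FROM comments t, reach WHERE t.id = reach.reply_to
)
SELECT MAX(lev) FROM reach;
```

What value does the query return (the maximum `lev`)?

3

Base: id=6 (c7), reply_to=4, lev 0.
Iteration 1: join on id=4 -> c25 (id 4, reply_to=2, lev 1).
Iteration 2: join on id=2 -> c30 (id 2, reply_to=1, lev 2).
Iteration 3: join on id=1 -> c39 (id 1, reply_to=NULL, lev 3).
Iteration 4: reply_to is NULL; no match; recursion stops.
lev values: 0, 1, 2, 3; the maximum is 3.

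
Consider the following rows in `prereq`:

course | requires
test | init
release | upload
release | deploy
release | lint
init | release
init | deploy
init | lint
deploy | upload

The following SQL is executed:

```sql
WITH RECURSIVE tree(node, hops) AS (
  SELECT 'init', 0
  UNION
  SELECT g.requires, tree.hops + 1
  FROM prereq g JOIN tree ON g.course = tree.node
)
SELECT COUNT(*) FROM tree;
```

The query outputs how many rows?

8

Base: (init, hops=0).
Iteration 1: edges from {init} -> (deploy, hops=1), (lint, hops=1), (release, hops=1).
Iteration 2: edges from {deploy,lint,release} -> (deploy, hops=2), (lint, hops=2), (upload, hops=2). [UNION drops 1 duplicate row(s)]
Iteration 3: edges from {deploy,lint,upload} -> (upload, hops=3).
Iteration 4: no outgoing edges from {upload}; recursion stops.
Total rows emitted: 8.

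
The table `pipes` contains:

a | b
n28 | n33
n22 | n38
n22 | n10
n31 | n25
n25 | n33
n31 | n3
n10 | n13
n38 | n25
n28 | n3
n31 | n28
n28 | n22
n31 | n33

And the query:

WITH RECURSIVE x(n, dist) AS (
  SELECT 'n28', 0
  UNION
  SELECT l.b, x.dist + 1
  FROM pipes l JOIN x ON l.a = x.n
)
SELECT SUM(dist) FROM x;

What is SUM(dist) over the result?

Base: (n28, dist=0).
Iteration 1: edges from {n28} -> (n22, dist=1), (n3, dist=1), (n33, dist=1).
Iteration 2: edges from {n22,n3,n33} -> (n10, dist=2), (n38, dist=2).
Iteration 3: edges from {n10,n38} -> (n13, dist=3), (n25, dist=3).
Iteration 4: edges from {n13,n25} -> (n33, dist=4).
Iteration 5: no outgoing edges from {n33}; recursion stops.
SUM(dist) = 0 + 1 + 1 + 1 + 2 + 2 + 3 + 3 + 4 = 17.

17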